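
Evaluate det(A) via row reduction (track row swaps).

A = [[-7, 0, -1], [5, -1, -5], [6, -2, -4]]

det(A) = 46

Forward elimination:
R2 <- R2 - (-5/7)*R1:  [     0     -1  -40/7 ]
R3 <- R3 - (-6/7)*R1:  [     0     -2  -34/7 ]
R3 <- R3 - (2)*R2:  [    0     0  46/7 ]
Upper-triangular form:
[ -7   0     -1 ]
[  0  -1  -40/7 ]
[  0   0   46/7 ]
det(A) = (-1)^0 * (-7) * (-1) * (46/7) = 46  (0 row swaps -> sign +1)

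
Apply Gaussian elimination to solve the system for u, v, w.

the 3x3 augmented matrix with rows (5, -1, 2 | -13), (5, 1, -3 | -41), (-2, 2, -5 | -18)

(-5, -4, 4)

Forward elimination on [A|b]:
R2 <- R2 - (1)*R1:  [   0    2   -5  -28 ]
R3 <- R3 - (-2/5)*R1:  [      0     8/5   -21/5  -116/5 ]
R3 <- R3 - (4/5)*R2:  [    0     0  -1/5  -4/5 ]
Row echelon form:
[ 5  -1     2  |   -13 ]
[ 0   2    -5  |   -28 ]
[ 0   0  -1/5  |  -4/5 ]
Back-substitution:
w = (-4/5) / (-1/5) = 4
v = (-28 - (-5)*(4)) / 2 = -4
u = (-13 - (-1)*(-4) - (2)*(4)) / 5 = -5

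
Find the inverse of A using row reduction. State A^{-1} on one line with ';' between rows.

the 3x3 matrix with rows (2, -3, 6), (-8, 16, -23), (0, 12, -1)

inverse = [-65/8 -69/32 27/32; 1/4 1/16 1/16; 3 3/4 -1/4]

Gauss-Jordan on [A | I]:
R1 <- (1/2)*R1:  [    1  -3/2     3  |   1/2     0     0 ]
R2 <- R2 - (-8)*R1:  [ 0  4  1  |  4  1  0 ]
R2 <- (1/4)*R2:  [   0    1  1/4  |    1  1/4    0 ]
R1 <- R1 - (-3/2)*R2:  [    1     0  27/8  |     2   3/8     0 ]
R3 <- R3 - (12)*R2:  [   0    0   -4  |  -12   -3    1 ]
R3 <- (1/-4)*R3:  [    0     0     1  |     3   3/4  -1/4 ]
R1 <- R1 - (27/8)*R3:  [      1       0       0  |   -65/8  -69/32   27/32 ]
R2 <- R2 - (1/4)*R3:  [    0     1     0  |   1/4  1/16  1/16 ]
Right block of [I | A^{-1}] is the inverse:
[ -65/8  -69/32  27/32 ]
[   1/4    1/16   1/16 ]
[     3     3/4   -1/4 ]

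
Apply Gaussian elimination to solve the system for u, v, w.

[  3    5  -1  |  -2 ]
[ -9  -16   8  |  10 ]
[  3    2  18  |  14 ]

Forward elimination on [A|b]:
R2 <- R2 - (-3)*R1:  [  0  -1   5   4 ]
R3 <- R3 - (1)*R1:  [  0  -3  19  16 ]
R3 <- R3 - (3)*R2:  [ 0  0  4  4 ]
Row echelon form:
[ 3   5  -1  |  -2 ]
[ 0  -1   5  |   4 ]
[ 0   0   4  |   4 ]
Back-substitution:
w = (4) / 4 = 1
v = (4 - (5)*(1)) / -1 = 1
u = (-2 - (5)*(1) - (-1)*(1)) / 3 = -2

(-2, 1, 1)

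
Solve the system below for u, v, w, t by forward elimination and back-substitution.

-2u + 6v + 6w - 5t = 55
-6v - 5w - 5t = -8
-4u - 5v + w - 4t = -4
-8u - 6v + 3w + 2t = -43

Forward elimination on [A|b]:
R3 <- R3 - (2)*R1:  [    0   -17   -11     6  -114 ]
R4 <- R4 - (4)*R1:  [    0   -30   -21    22  -263 ]
R3 <- R3 - (17/6)*R2:  [      0       0    19/6   121/6  -274/3 ]
R4 <- R4 - (5)*R2:  [    0     0     4    47  -223 ]
R4 <- R4 - (24/19)*R3:  [        0         0         0    409/19  -2045/19 ]
Row echelon form:
[ -2   6     6      -5  |        55 ]
[  0  -6    -5      -5  |        -8 ]
[  0   0  19/6   121/6  |    -274/3 ]
[  0   0     0  409/19  |  -2045/19 ]
Back-substitution:
t = (-2045/19) / (409/19) = -5
w = (-274/3 - (121/6)*(-5)) / (19/6) = 3
v = (-8 - (-5)*(3) - (-5)*(-5)) / -6 = 3
u = (55 - (6)*(3) - (6)*(3) - (-5)*(-5)) / -2 = 3

(3, 3, 3, -5)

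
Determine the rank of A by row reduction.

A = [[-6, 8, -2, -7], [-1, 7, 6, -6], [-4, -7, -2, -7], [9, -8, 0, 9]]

Row reduction:
R2 <- R2 - (1/6)*R1:  [     0   17/3   19/3  -29/6 ]
R3 <- R3 - (2/3)*R1:  [     0  -37/3   -2/3   -7/3 ]
R4 <- R4 - (-3/2)*R1:  [    0     4    -3  -3/2 ]
R3 <- R3 - (-37/17)*R2:  [       0        0   223/17  -437/34 ]
R4 <- R4 - (12/17)*R2:  [       0        0  -127/17    65/34 ]
R4 <- R4 - (-127/223)*R3:  [         0          0          0  -1206/223 ]
Row echelon form:
[ -6     8      -2         -7 ]
[  0  17/3    19/3      -29/6 ]
[  0     0  223/17    -437/34 ]
[  0     0       0  -1206/223 ]
Nonzero rows / pivot columns: 4

rank(A) = 4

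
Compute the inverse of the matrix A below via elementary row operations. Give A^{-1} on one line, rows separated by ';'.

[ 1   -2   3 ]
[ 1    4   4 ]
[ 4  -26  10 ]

inverse = [24 -29/3 -10/3; 1 -1/3 -1/6; -7 3 1]

Gauss-Jordan on [A | I]:
R2 <- R2 - (1)*R1:  [  0   6   1  |  -1   1   0 ]
R3 <- R3 - (4)*R1:  [   0  -18   -2  |   -4    0    1 ]
R2 <- (1/6)*R2:  [    0     1   1/6  |  -1/6   1/6     0 ]
R1 <- R1 - (-2)*R2:  [    1     0  10/3  |   2/3   1/3     0 ]
R3 <- R3 - (-18)*R2:  [  0   0   1  |  -7   3   1 ]
R1 <- R1 - (10/3)*R3:  [     1      0      0  |     24  -29/3  -10/3 ]
R2 <- R2 - (1/6)*R3:  [    0     1     0  |     1  -1/3  -1/6 ]
Right block of [I | A^{-1}] is the inverse:
[ 24  -29/3  -10/3 ]
[  1   -1/3   -1/6 ]
[ -7      3      1 ]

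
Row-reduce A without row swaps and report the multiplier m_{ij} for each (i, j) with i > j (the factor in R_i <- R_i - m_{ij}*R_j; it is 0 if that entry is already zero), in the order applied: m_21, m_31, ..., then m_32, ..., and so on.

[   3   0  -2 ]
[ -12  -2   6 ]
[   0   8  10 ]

Forward elimination:
R2 <- R2 - (-4)*R1:  [  0  -2  -2 ]
R3: entry in column 1 is already 0 -> m_{31} = 0 (no row operation needed)
R3 <- R3 - (-4)*R2:  [ 0  0  2 ]
Multipliers (in order of application): m_{21} = -4, m_{31} = 0, m_{32} = -4

multipliers: -4, 0, -4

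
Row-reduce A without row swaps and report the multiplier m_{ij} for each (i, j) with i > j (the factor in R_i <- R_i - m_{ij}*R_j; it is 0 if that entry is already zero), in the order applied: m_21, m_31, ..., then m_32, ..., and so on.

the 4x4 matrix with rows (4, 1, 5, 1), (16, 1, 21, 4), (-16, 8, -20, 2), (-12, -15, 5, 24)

multipliers: 4, -4, -3, -4, 4, 4

Forward elimination:
R2 <- R2 - (4)*R1:  [  0  -3   1   0 ]
R3 <- R3 - (-4)*R1:  [  0  12   0   6 ]
R4 <- R4 - (-3)*R1:  [   0  -12   20   27 ]
R3 <- R3 - (-4)*R2:  [ 0  0  4  6 ]
R4 <- R4 - (4)*R2:  [  0   0  16  27 ]
R4 <- R4 - (4)*R3:  [ 0  0  0  3 ]
Multipliers (in order of application): m_{21} = 4, m_{31} = -4, m_{41} = -3, m_{32} = -4, m_{42} = 4, m_{43} = 4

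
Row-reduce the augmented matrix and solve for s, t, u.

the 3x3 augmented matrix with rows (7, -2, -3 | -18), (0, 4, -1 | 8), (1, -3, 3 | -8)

Forward elimination on [A|b]:
R3 <- R3 - (1/7)*R1:  [     0  -19/7   24/7  -38/7 ]
R3 <- R3 - (-19/28)*R2:  [    0     0  11/4     0 ]
Row echelon form:
[ 7  -2    -3  |  -18 ]
[ 0   4    -1  |    8 ]
[ 0   0  11/4  |    0 ]
Back-substitution:
u = (0) / (11/4) = 0
t = (8 - (-1)*(0)) / 4 = 2
s = (-18 - (-2)*(2) - (-3)*(0)) / 7 = -2

(-2, 2, 0)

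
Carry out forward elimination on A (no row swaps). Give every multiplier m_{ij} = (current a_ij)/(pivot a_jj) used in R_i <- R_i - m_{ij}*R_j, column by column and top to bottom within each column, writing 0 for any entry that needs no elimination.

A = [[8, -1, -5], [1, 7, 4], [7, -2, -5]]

multipliers: 1/8, 7/8, -3/19

Forward elimination:
R2 <- R2 - (1/8)*R1:  [    0  57/8  37/8 ]
R3 <- R3 - (7/8)*R1:  [    0  -9/8  -5/8 ]
R3 <- R3 - (-3/19)*R2:  [    0     0  2/19 ]
Multipliers (in order of application): m_{21} = 1/8, m_{31} = 7/8, m_{32} = -3/19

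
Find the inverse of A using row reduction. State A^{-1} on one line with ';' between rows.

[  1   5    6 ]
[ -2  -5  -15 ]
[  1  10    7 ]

inverse = [23/4 5/4 -9/4; -1/20 1/20 3/20; -3/4 -1/4 1/4]

Gauss-Jordan on [A | I]:
R2 <- R2 - (-2)*R1:  [  0   5  -3  |   2   1   0 ]
R3 <- R3 - (1)*R1:  [  0   5   1  |  -1   0   1 ]
R2 <- (1/5)*R2:  [    0     1  -3/5  |   2/5   1/5     0 ]
R1 <- R1 - (5)*R2:  [  1   0   9  |  -1  -1   0 ]
R3 <- R3 - (5)*R2:  [  0   0   4  |  -3  -1   1 ]
R3 <- (1/4)*R3:  [    0     0     1  |  -3/4  -1/4   1/4 ]
R1 <- R1 - (9)*R3:  [    1     0     0  |  23/4   5/4  -9/4 ]
R2 <- R2 - (-3/5)*R3:  [     0      1      0  |  -1/20   1/20   3/20 ]
Right block of [I | A^{-1}] is the inverse:
[  23/4   5/4  -9/4 ]
[ -1/20  1/20  3/20 ]
[  -3/4  -1/4   1/4 ]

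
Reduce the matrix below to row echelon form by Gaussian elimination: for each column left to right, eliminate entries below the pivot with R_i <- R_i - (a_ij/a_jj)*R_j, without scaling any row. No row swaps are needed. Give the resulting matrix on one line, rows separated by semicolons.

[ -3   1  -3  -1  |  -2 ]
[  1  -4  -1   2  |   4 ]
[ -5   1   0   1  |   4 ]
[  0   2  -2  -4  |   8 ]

REF = [-3 1 -3 -1 -2; 0 -11/3 -2 5/3 10/3; 0 0 59/11 26/11 74/11; 0 0 0 -102/59 808/59]

Forward elimination:
R2 <- R2 - (-1/3)*R1:  [     0  -11/3     -2    5/3   10/3 ]
R3 <- R3 - (5/3)*R1:  [    0  -2/3     5   8/3  22/3 ]
R3 <- R3 - (2/11)*R2:  [     0      0  59/11  26/11  74/11 ]
R4 <- R4 - (-6/11)*R2:  [      0       0  -34/11  -34/11  108/11 ]
R4 <- R4 - (-34/59)*R3:  [       0        0        0  -102/59   808/59 ]
Row echelon form:
[ -3      1     -3       -1  |      -2 ]
[  0  -11/3     -2      5/3  |    10/3 ]
[  0      0  59/11    26/11  |   74/11 ]
[  0      0      0  -102/59  |  808/59 ]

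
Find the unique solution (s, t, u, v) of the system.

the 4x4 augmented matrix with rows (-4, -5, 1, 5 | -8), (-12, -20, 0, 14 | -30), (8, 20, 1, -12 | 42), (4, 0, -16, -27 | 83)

Forward elimination on [A|b]:
R2 <- R2 - (3)*R1:  [  0  -5  -3  -1  -6 ]
R3 <- R3 - (-2)*R1:  [  0  10   3  -2  26 ]
R4 <- R4 - (-1)*R1:  [   0   -5  -15  -22   75 ]
R3 <- R3 - (-2)*R2:  [  0   0  -3  -4  14 ]
R4 <- R4 - (1)*R2:  [   0    0  -12  -21   81 ]
R4 <- R4 - (4)*R3:  [  0   0   0  -5  25 ]
Row echelon form:
[ -4  -5   1   5  |  -8 ]
[  0  -5  -3  -1  |  -6 ]
[  0   0  -3  -4  |  14 ]
[  0   0   0  -5  |  25 ]
Back-substitution:
v = (25) / -5 = -5
u = (14 - (-4)*(-5)) / -3 = 2
t = (-6 - (-3)*(2) - (-1)*(-5)) / -5 = 1
s = (-8 - (-5)*(1) - (1)*(2) - (5)*(-5)) / -4 = -5

(-5, 1, 2, -5)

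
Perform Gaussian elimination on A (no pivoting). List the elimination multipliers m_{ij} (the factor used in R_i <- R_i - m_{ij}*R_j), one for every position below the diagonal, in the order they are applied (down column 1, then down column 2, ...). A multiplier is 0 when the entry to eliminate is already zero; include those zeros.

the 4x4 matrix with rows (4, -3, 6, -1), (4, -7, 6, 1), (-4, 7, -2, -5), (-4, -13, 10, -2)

multipliers: 1, -1, -1, -1, 4, 4

Forward elimination:
R2 <- R2 - (1)*R1:  [  0  -4   0   2 ]
R3 <- R3 - (-1)*R1:  [  0   4   4  -6 ]
R4 <- R4 - (-1)*R1:  [   0  -16   16   -3 ]
R3 <- R3 - (-1)*R2:  [  0   0   4  -4 ]
R4 <- R4 - (4)*R2:  [   0    0   16  -11 ]
R4 <- R4 - (4)*R3:  [ 0  0  0  5 ]
Multipliers (in order of application): m_{21} = 1, m_{31} = -1, m_{41} = -1, m_{32} = -1, m_{42} = 4, m_{43} = 4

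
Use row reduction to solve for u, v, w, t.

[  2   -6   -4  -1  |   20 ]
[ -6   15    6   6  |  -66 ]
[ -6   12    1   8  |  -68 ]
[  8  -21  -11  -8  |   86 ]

(1, -4, 2, -2)

Forward elimination on [A|b]:
R2 <- R2 - (-3)*R1:  [  0  -3  -6   3  -6 ]
R3 <- R3 - (-3)*R1:  [   0   -6  -11    5   -8 ]
R4 <- R4 - (4)*R1:  [  0   3   5  -4   6 ]
R3 <- R3 - (2)*R2:  [  0   0   1  -1   4 ]
R4 <- R4 - (-1)*R2:  [  0   0  -1  -1   0 ]
R4 <- R4 - (-1)*R3:  [  0   0   0  -2   4 ]
Row echelon form:
[ 2  -6  -4  -1  |  20 ]
[ 0  -3  -6   3  |  -6 ]
[ 0   0   1  -1  |   4 ]
[ 0   0   0  -2  |   4 ]
Back-substitution:
t = (4) / -2 = -2
w = (4 - (-1)*(-2)) / 1 = 2
v = (-6 - (-6)*(2) - (3)*(-2)) / -3 = -4
u = (20 - (-6)*(-4) - (-4)*(2) - (-1)*(-2)) / 2 = 1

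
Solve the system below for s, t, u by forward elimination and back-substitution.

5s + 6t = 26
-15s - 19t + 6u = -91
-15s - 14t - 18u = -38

Forward elimination on [A|b]:
R2 <- R2 - (-3)*R1:  [   0   -1    6  -13 ]
R3 <- R3 - (-3)*R1:  [   0    4  -18   40 ]
R3 <- R3 - (-4)*R2:  [   0    0    6  -12 ]
Row echelon form:
[ 5   6  0  |   26 ]
[ 0  -1  6  |  -13 ]
[ 0   0  6  |  -12 ]
Back-substitution:
u = (-12) / 6 = -2
t = (-13 - (6)*(-2)) / -1 = 1
s = (26 - (6)*(1)) / 5 = 4

(4, 1, -2)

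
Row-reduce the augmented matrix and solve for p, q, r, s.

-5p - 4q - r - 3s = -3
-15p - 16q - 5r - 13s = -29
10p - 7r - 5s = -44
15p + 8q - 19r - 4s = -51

(-3, 4, 2, 0)

Forward elimination on [A|b]:
R2 <- R2 - (3)*R1:  [   0   -4   -2   -4  -20 ]
R3 <- R3 - (-2)*R1:  [   0   -8   -9  -11  -50 ]
R4 <- R4 - (-3)*R1:  [   0   -4  -22  -13  -60 ]
R3 <- R3 - (2)*R2:  [   0    0   -5   -3  -10 ]
R4 <- R4 - (1)*R2:  [   0    0  -20   -9  -40 ]
R4 <- R4 - (4)*R3:  [ 0  0  0  3  0 ]
Row echelon form:
[ -5  -4  -1  -3  |   -3 ]
[  0  -4  -2  -4  |  -20 ]
[  0   0  -5  -3  |  -10 ]
[  0   0   0   3  |    0 ]
Back-substitution:
s = (0) / 3 = 0
r = (-10 - (-3)*(0)) / -5 = 2
q = (-20 - (-2)*(2) - (-4)*(0)) / -4 = 4
p = (-3 - (-4)*(4) - (-1)*(2) - (-3)*(0)) / -5 = -3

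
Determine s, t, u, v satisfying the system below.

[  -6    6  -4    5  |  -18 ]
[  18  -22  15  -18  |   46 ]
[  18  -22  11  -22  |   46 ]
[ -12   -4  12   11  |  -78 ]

(5, 5, 2, -2)

Forward elimination on [A|b]:
R2 <- R2 - (-3)*R1:  [  0  -4   3  -3  -8 ]
R3 <- R3 - (-3)*R1:  [  0  -4  -1  -7  -8 ]
R4 <- R4 - (2)*R1:  [   0  -16   20    1  -42 ]
R3 <- R3 - (1)*R2:  [  0   0  -4  -4   0 ]
R4 <- R4 - (4)*R2:  [   0    0    8   13  -10 ]
R4 <- R4 - (-2)*R3:  [   0    0    0    5  -10 ]
Row echelon form:
[ -6   6  -4   5  |  -18 ]
[  0  -4   3  -3  |   -8 ]
[  0   0  -4  -4  |    0 ]
[  0   0   0   5  |  -10 ]
Back-substitution:
v = (-10) / 5 = -2
u = (0 - (-4)*(-2)) / -4 = 2
t = (-8 - (3)*(2) - (-3)*(-2)) / -4 = 5
s = (-18 - (6)*(5) - (-4)*(2) - (5)*(-2)) / -6 = 5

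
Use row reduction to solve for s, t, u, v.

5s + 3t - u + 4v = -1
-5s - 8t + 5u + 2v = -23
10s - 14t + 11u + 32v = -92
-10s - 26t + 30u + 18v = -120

(-1, 2, -2, -1)

Forward elimination on [A|b]:
R2 <- R2 - (-1)*R1:  [   0   -5    4    6  -24 ]
R3 <- R3 - (2)*R1:  [   0  -20   13   24  -90 ]
R4 <- R4 - (-2)*R1:  [    0   -20    28    26  -122 ]
R3 <- R3 - (4)*R2:  [  0   0  -3   0   6 ]
R4 <- R4 - (4)*R2:  [   0    0   12    2  -26 ]
R4 <- R4 - (-4)*R3:  [  0   0   0   2  -2 ]
Row echelon form:
[ 5   3  -1  4  |   -1 ]
[ 0  -5   4  6  |  -24 ]
[ 0   0  -3  0  |    6 ]
[ 0   0   0  2  |   -2 ]
Back-substitution:
v = (-2) / 2 = -1
u = (6) / -3 = -2
t = (-24 - (4)*(-2) - (6)*(-1)) / -5 = 2
s = (-1 - (3)*(2) - (-1)*(-2) - (4)*(-1)) / 5 = -1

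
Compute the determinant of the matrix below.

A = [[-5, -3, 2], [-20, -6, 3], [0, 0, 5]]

det(A) = -150

Forward elimination:
R2 <- R2 - (4)*R1:  [  0   6  -5 ]
Upper-triangular form:
[ -5  -3   2 ]
[  0   6  -5 ]
[  0   0   5 ]
det(A) = (-1)^0 * (-5) * (6) * (5) = -150  (0 row swaps -> sign +1)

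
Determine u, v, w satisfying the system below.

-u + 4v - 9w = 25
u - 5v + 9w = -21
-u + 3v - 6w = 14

Forward elimination on [A|b]:
R2 <- R2 - (-1)*R1:  [  0  -1   0   4 ]
R3 <- R3 - (1)*R1:  [   0   -1    3  -11 ]
R3 <- R3 - (1)*R2:  [   0    0    3  -15 ]
Row echelon form:
[ -1   4  -9  |   25 ]
[  0  -1   0  |    4 ]
[  0   0   3  |  -15 ]
Back-substitution:
w = (-15) / 3 = -5
v = (4) / -1 = -4
u = (25 - (4)*(-4) - (-9)*(-5)) / -1 = 4

(4, -4, -5)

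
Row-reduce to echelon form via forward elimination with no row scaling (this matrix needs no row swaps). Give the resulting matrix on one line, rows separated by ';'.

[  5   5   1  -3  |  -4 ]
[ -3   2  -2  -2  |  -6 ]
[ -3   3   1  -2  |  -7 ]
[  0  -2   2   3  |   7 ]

Forward elimination:
R2 <- R2 - (-3/5)*R1:  [     0      5   -7/5  -19/5  -42/5 ]
R3 <- R3 - (-3/5)*R1:  [     0      6    8/5  -19/5  -47/5 ]
R3 <- R3 - (6/5)*R2:  [     0      0  82/25  19/25  17/25 ]
R4 <- R4 - (-2/5)*R2:  [     0      0  36/25  37/25  91/25 ]
R4 <- R4 - (18/41)*R3:  [      0       0       0   47/41  137/41 ]
Row echelon form:
[ 5  5      1     -3  |      -4 ]
[ 0  5   -7/5  -19/5  |   -42/5 ]
[ 0  0  82/25  19/25  |   17/25 ]
[ 0  0      0  47/41  |  137/41 ]

REF = [5 5 1 -3 -4; 0 5 -7/5 -19/5 -42/5; 0 0 82/25 19/25 17/25; 0 0 0 47/41 137/41]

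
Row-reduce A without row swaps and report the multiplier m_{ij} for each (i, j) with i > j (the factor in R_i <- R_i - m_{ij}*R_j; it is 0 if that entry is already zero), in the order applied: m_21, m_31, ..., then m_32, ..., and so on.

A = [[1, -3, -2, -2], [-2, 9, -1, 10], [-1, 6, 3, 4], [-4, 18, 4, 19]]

multipliers: -2, -1, -4, 1, 2, 1

Forward elimination:
R2 <- R2 - (-2)*R1:  [  0   3  -5   6 ]
R3 <- R3 - (-1)*R1:  [ 0  3  1  2 ]
R4 <- R4 - (-4)*R1:  [  0   6  -4  11 ]
R3 <- R3 - (1)*R2:  [  0   0   6  -4 ]
R4 <- R4 - (2)*R2:  [  0   0   6  -1 ]
R4 <- R4 - (1)*R3:  [ 0  0  0  3 ]
Multipliers (in order of application): m_{21} = -2, m_{31} = -1, m_{41} = -4, m_{32} = 1, m_{42} = 2, m_{43} = 1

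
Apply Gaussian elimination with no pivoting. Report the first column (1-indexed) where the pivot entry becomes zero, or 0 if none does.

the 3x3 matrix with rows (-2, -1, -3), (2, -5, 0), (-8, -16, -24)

first zero-pivot column = 0

Naive forward elimination:
R2 <- R2 - (-1)*R1:  [  0  -6  -3 ]
R3 <- R3 - (4)*R1:  [   0  -12  -12 ]
R3 <- R3 - (2)*R2:  [  0   0  -6 ]
All pivots nonzero; naive elimination completes without hitting a zero pivot.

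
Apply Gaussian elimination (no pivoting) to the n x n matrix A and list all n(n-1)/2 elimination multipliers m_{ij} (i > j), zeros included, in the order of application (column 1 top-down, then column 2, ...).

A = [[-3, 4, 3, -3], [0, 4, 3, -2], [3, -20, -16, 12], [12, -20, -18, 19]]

multipliers: 0, -1, -4, -4, -1, 3

Forward elimination:
R2: entry in column 1 is already 0 -> m_{21} = 0 (no row operation needed)
R3 <- R3 - (-1)*R1:  [   0  -16  -13    9 ]
R4 <- R4 - (-4)*R1:  [  0  -4  -6   7 ]
R3 <- R3 - (-4)*R2:  [  0   0  -1   1 ]
R4 <- R4 - (-1)*R2:  [  0   0  -3   5 ]
R4 <- R4 - (3)*R3:  [ 0  0  0  2 ]
Multipliers (in order of application): m_{21} = 0, m_{31} = -1, m_{41} = -4, m_{32} = -4, m_{42} = -1, m_{43} = 3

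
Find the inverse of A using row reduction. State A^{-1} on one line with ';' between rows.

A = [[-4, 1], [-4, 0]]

inverse = [0 -1/4; 1 -1]

Gauss-Jordan on [A | I]:
R1 <- (1/-4)*R1:  [    1  -1/4  |  -1/4     0 ]
R2 <- R2 - (-4)*R1:  [  0  -1  |  -1   1 ]
R2 <- (1/-1)*R2:  [  0   1  |   1  -1 ]
R1 <- R1 - (-1/4)*R2:  [    1     0  |     0  -1/4 ]
Right block of [I | A^{-1}] is the inverse:
[ 0  -1/4 ]
[ 1    -1 ]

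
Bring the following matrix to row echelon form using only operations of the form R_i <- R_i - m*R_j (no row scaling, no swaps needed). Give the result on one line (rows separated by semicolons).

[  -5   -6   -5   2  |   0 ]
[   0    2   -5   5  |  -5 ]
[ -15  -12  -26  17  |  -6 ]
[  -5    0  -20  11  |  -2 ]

Forward elimination:
R3 <- R3 - (3)*R1:  [   0    6  -11   11   -6 ]
R4 <- R4 - (1)*R1:  [   0    6  -15    9   -2 ]
R3 <- R3 - (3)*R2:  [  0   0   4  -4   9 ]
R4 <- R4 - (3)*R2:  [  0   0   0  -6  13 ]
Row echelon form:
[ -5  -6  -5   2  |   0 ]
[  0   2  -5   5  |  -5 ]
[  0   0   4  -4  |   9 ]
[  0   0   0  -6  |  13 ]

REF = [-5 -6 -5 2 0; 0 2 -5 5 -5; 0 0 4 -4 9; 0 0 0 -6 13]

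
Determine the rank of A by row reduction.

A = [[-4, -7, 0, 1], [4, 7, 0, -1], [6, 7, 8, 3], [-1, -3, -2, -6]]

Row reduction:
R2 <- R2 - (-1)*R1:  [ 0  0  0  0 ]
R3 <- R3 - (-3/2)*R1:  [    0  -7/2     8   9/2 ]
R4 <- R4 - (1/4)*R1:  [     0   -5/4     -2  -25/4 ]
R2 <-> R3   (pivot in column 2 was zero)
[ -4    -7   0      1 ]
[  0  -7/2   8    9/2 ]
[  0     0   0      0 ]
[  0  -5/4  -2  -25/4 ]
R4 <- R4 - (5/14)*R2:  [     0      0  -34/7  -55/7 ]
R3 <-> R4   (pivot in column 3 was zero)
[ -4    -7      0      1 ]
[  0  -7/2      8    9/2 ]
[  0     0  -34/7  -55/7 ]
[  0     0      0      0 ]
Row echelon form:
[ -4    -7      0      1 ]
[  0  -7/2      8    9/2 ]
[  0     0  -34/7  -55/7 ]
[  0     0      0      0 ]
Nonzero rows / pivot columns: 3

rank(A) = 3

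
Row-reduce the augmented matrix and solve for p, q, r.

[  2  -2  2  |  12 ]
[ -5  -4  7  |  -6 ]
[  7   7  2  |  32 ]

(4, 0, 2)

Forward elimination on [A|b]:
R2 <- R2 - (-5/2)*R1:  [  0  -9  12  24 ]
R3 <- R3 - (7/2)*R1:  [   0   14   -5  -10 ]
R3 <- R3 - (-14/9)*R2:  [    0     0  41/3  82/3 ]
Row echelon form:
[ 2  -2     2  |    12 ]
[ 0  -9    12  |    24 ]
[ 0   0  41/3  |  82/3 ]
Back-substitution:
r = (82/3) / (41/3) = 2
q = (24 - (12)*(2)) / -9 = 0
p = (12 - (-2)*(0) - (2)*(2)) / 2 = 4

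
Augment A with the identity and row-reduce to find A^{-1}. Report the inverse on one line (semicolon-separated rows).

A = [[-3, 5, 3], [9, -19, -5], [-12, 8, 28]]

Gauss-Jordan on [A | I]:
R1 <- (1/-3)*R1:  [    1  -5/3    -1  |  -1/3     0     0 ]
R2 <- R2 - (9)*R1:  [  0  -4   4  |   3   1   0 ]
R3 <- R3 - (-12)*R1:  [   0  -12   16  |   -4    0    1 ]
R2 <- (1/-4)*R2:  [    0     1    -1  |  -3/4  -1/4     0 ]
R1 <- R1 - (-5/3)*R2:  [      1       0    -8/3  |  -19/12   -5/12       0 ]
R3 <- R3 - (-12)*R2:  [   0    0    4  |  -13   -3    1 ]
R3 <- (1/4)*R3:  [     0      0      1  |  -13/4   -3/4    1/4 ]
R1 <- R1 - (-8/3)*R3:  [      1       0       0  |   -41/4  -29/12     2/3 ]
R2 <- R2 - (-1)*R3:  [   0    1    0  |   -4   -1  1/4 ]
Right block of [I | A^{-1}] is the inverse:
[ -41/4  -29/12  2/3 ]
[    -4      -1  1/4 ]
[ -13/4    -3/4  1/4 ]

inverse = [-41/4 -29/12 2/3; -4 -1 1/4; -13/4 -3/4 1/4]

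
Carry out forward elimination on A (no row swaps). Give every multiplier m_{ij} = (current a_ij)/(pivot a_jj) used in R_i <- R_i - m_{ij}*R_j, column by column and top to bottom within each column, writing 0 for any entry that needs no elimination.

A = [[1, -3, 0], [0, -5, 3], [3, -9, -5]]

multipliers: 0, 3, 0

Forward elimination:
R2: entry in column 1 is already 0 -> m_{21} = 0 (no row operation needed)
R3 <- R3 - (3)*R1:  [  0   0  -5 ]
R3: entry in column 2 is already 0 -> m_{32} = 0 (no row operation needed)
Multipliers (in order of application): m_{21} = 0, m_{31} = 3, m_{32} = 0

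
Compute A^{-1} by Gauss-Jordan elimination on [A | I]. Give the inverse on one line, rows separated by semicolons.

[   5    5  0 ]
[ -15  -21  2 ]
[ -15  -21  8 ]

inverse = [7/10 2/9 -1/18; -1/2 -2/9 1/18; 0 -1/6 1/6]

Gauss-Jordan on [A | I]:
R1 <- (1/5)*R1:  [   1    1    0  |  1/5    0    0 ]
R2 <- R2 - (-15)*R1:  [  0  -6   2  |   3   1   0 ]
R3 <- R3 - (-15)*R1:  [  0  -6   8  |   3   0   1 ]
R2 <- (1/-6)*R2:  [    0     1  -1/3  |  -1/2  -1/6     0 ]
R1 <- R1 - (1)*R2:  [    1     0   1/3  |  7/10   1/6     0 ]
R3 <- R3 - (-6)*R2:  [  0   0   6  |   0  -1   1 ]
R3 <- (1/6)*R3:  [    0     0     1  |     0  -1/6   1/6 ]
R1 <- R1 - (1/3)*R3:  [     1      0      0  |   7/10    2/9  -1/18 ]
R2 <- R2 - (-1/3)*R3:  [    0     1     0  |  -1/2  -2/9  1/18 ]
Right block of [I | A^{-1}] is the inverse:
[ 7/10   2/9  -1/18 ]
[ -1/2  -2/9   1/18 ]
[    0  -1/6    1/6 ]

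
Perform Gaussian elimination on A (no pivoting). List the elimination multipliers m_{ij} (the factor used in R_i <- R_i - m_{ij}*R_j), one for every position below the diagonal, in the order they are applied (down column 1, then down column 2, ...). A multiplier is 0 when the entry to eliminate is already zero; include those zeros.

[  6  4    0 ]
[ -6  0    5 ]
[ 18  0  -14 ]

Forward elimination:
R2 <- R2 - (-1)*R1:  [ 0  4  5 ]
R3 <- R3 - (3)*R1:  [   0  -12  -14 ]
R3 <- R3 - (-3)*R2:  [ 0  0  1 ]
Multipliers (in order of application): m_{21} = -1, m_{31} = 3, m_{32} = -3

multipliers: -1, 3, -3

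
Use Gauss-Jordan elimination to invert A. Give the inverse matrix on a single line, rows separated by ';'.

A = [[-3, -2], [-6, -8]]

inverse = [-2/3 1/6; 1/2 -1/4]

Gauss-Jordan on [A | I]:
R1 <- (1/-3)*R1:  [    1   2/3  |  -1/3     0 ]
R2 <- R2 - (-6)*R1:  [  0  -4  |  -2   1 ]
R2 <- (1/-4)*R2:  [    0     1  |   1/2  -1/4 ]
R1 <- R1 - (2/3)*R2:  [    1     0  |  -2/3   1/6 ]
Right block of [I | A^{-1}] is the inverse:
[ -2/3   1/6 ]
[  1/2  -1/4 ]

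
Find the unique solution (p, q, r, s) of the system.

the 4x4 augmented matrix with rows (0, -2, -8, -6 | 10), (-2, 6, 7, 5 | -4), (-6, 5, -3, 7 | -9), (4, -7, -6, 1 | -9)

Forward elimination on [A|b]:
R1 <-> R2   (pivot in column 1 was zero)
[ -2   6   7   5  -4 ]
[  0  -2  -8  -6  10 ]
[ -6   5  -3   7  -9 ]
[  4  -7  -6   1  -9 ]
R3 <- R3 - (3)*R1:  [   0  -13  -24   -8    3 ]
R4 <- R4 - (-2)*R1:  [   0    5    8   11  -17 ]
R3 <- R3 - (13/2)*R2:  [   0    0   28   31  -62 ]
R4 <- R4 - (-5/2)*R2:  [   0    0  -12   -4    8 ]
R4 <- R4 - (-3/7)*R3:  [      0       0       0    65/7  -130/7 ]
Row echelon form:
[ -2   6   7     5  |      -4 ]
[  0  -2  -8    -6  |      10 ]
[  0   0  28    31  |     -62 ]
[  0   0   0  65/7  |  -130/7 ]
Back-substitution:
s = (-130/7) / (65/7) = -2
r = (-62 - (31)*(-2)) / 28 = 0
q = (10 - (-8)*(0) - (-6)*(-2)) / -2 = 1
p = (-4 - (6)*(1) - (7)*(0) - (5)*(-2)) / -2 = 0

(0, 1, 0, -2)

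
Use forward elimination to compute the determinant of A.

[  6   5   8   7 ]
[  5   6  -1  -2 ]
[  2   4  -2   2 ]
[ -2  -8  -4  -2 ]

Forward elimination:
R2 <- R2 - (5/6)*R1:  [     0   11/6  -23/3  -47/6 ]
R3 <- R3 - (1/3)*R1:  [     0    7/3  -14/3   -1/3 ]
R4 <- R4 - (-1/3)*R1:  [     0  -19/3   -4/3    1/3 ]
R3 <- R3 - (14/11)*R2:  [      0       0   56/11  106/11 ]
R4 <- R4 - (-38/11)*R2:  [       0        0  -306/11  -294/11 ]
R4 <- R4 - (-153/28)*R3:  [      0       0       0  363/14 ]
Upper-triangular form:
[ 6     5      8       7 ]
[ 0  11/6  -23/3   -47/6 ]
[ 0     0  56/11  106/11 ]
[ 0     0      0  363/14 ]
det(A) = (-1)^0 * (6) * (11/6) * (56/11) * (363/14) = 1452  (0 row swaps -> sign +1)

det(A) = 1452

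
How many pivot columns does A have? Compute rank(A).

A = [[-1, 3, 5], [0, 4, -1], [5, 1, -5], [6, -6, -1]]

Row reduction:
R3 <- R3 - (-5)*R1:  [  0  16  20 ]
R4 <- R4 - (-6)*R1:  [  0  12  29 ]
R3 <- R3 - (4)*R2:  [  0   0  24 ]
R4 <- R4 - (3)*R2:  [  0   0  32 ]
R4 <- R4 - (4/3)*R3:  [ 0  0  0 ]
Row echelon form:
[ -1  3   5 ]
[  0  4  -1 ]
[  0  0  24 ]
[  0  0   0 ]
Nonzero rows / pivot columns: 3

rank(A) = 3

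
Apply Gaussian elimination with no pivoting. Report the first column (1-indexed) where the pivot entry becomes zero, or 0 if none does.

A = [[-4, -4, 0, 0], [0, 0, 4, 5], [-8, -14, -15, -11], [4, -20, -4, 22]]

Naive forward elimination:
R3 <- R3 - (2)*R1:  [   0   -6  -15  -11 ]
R4 <- R4 - (-1)*R1:  [   0  -24   -4   22 ]
Matrix at this point:
[ -4   -4    0    0 ]
[  0    0    4    5 ]
[  0   -6  -15  -11 ]
[  0  -24   -4   22 ]
Pivot entry (2,2) is zero but row 3 has -6 in column 2 -> naive elimination stops; a row interchange (e.g. R2 <-> R3) would be required here.

first zero-pivot column = 2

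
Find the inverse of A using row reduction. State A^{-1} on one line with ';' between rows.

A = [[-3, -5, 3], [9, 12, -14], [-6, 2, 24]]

Gauss-Jordan on [A | I]:
R1 <- (1/-3)*R1:  [    1   5/3    -1  |  -1/3     0     0 ]
R2 <- R2 - (9)*R1:  [  0  -3  -5  |   3   1   0 ]
R3 <- R3 - (-6)*R1:  [  0  12  18  |  -2   0   1 ]
R2 <- (1/-3)*R2:  [    0     1   5/3  |    -1  -1/3     0 ]
R1 <- R1 - (5/3)*R2:  [     1      0  -34/9  |    4/3    5/9      0 ]
R3 <- R3 - (12)*R2:  [  0   0  -2  |  10   4   1 ]
R3 <- (1/-2)*R3:  [    0     0     1  |    -5    -2  -1/2 ]
R1 <- R1 - (-34/9)*R3:  [      1       0       0  |  -158/9      -7   -17/9 ]
R2 <- R2 - (5/3)*R3:  [    0     1     0  |  22/3     3   5/6 ]
Right block of [I | A^{-1}] is the inverse:
[ -158/9  -7  -17/9 ]
[   22/3   3    5/6 ]
[     -5  -2   -1/2 ]

inverse = [-158/9 -7 -17/9; 22/3 3 5/6; -5 -2 -1/2]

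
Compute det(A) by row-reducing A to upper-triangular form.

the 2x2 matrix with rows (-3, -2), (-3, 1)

det(A) = -9

Forward elimination:
R2 <- R2 - (1)*R1:  [ 0  3 ]
Upper-triangular form:
[ -3  -2 ]
[  0   3 ]
det(A) = (-1)^0 * (-3) * (3) = -9  (0 row swaps -> sign +1)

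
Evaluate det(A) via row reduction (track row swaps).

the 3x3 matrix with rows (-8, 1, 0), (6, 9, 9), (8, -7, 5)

Forward elimination:
R2 <- R2 - (-3/4)*R1:  [    0  39/4     9 ]
R3 <- R3 - (-1)*R1:  [  0  -6   5 ]
R3 <- R3 - (-8/13)*R2:  [      0       0  137/13 ]
Upper-triangular form:
[ -8     1       0 ]
[  0  39/4       9 ]
[  0     0  137/13 ]
det(A) = (-1)^0 * (-8) * (39/4) * (137/13) = -822  (0 row swaps -> sign +1)

det(A) = -822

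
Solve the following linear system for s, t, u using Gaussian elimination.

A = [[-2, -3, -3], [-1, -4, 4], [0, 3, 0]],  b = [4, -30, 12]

(-2, 4, -4)

Forward elimination on [A|b]:
R2 <- R2 - (1/2)*R1:  [    0  -5/2  11/2   -32 ]
R3 <- R3 - (-6/5)*R2:  [      0       0    33/5  -132/5 ]
Row echelon form:
[ -2    -3    -3  |       4 ]
[  0  -5/2  11/2  |     -32 ]
[  0     0  33/5  |  -132/5 ]
Back-substitution:
u = (-132/5) / (33/5) = -4
t = (-32 - (11/2)*(-4)) / (-5/2) = 4
s = (4 - (-3)*(4) - (-3)*(-4)) / -2 = -2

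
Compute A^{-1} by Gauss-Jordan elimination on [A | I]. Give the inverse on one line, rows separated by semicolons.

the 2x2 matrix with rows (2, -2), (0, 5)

inverse = [1/2 1/5; 0 1/5]

Gauss-Jordan on [A | I]:
R1 <- (1/2)*R1:  [   1   -1  |  1/2    0 ]
R2 <- (1/5)*R2:  [   0    1  |    0  1/5 ]
R1 <- R1 - (-1)*R2:  [   1    0  |  1/2  1/5 ]
Right block of [I | A^{-1}] is the inverse:
[ 1/2  1/5 ]
[   0  1/5 ]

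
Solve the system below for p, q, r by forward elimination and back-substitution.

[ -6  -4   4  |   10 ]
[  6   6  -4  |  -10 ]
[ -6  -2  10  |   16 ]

Forward elimination on [A|b]:
R2 <- R2 - (-1)*R1:  [ 0  2  0  0 ]
R3 <- R3 - (1)*R1:  [ 0  2  6  6 ]
R3 <- R3 - (1)*R2:  [ 0  0  6  6 ]
Row echelon form:
[ -6  -4  4  |  10 ]
[  0   2  0  |   0 ]
[  0   0  6  |   6 ]
Back-substitution:
r = (6) / 6 = 1
q = (0) / 2 = 0
p = (10 - (-4)*(0) - (4)*(1)) / -6 = -1

(-1, 0, 1)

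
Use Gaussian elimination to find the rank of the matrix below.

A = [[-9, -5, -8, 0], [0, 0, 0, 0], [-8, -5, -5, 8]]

Row reduction:
R3 <- R3 - (8/9)*R1:  [    0  -5/9  19/9     8 ]
R2 <-> R3   (pivot in column 2 was zero)
[ -9    -5    -8  0 ]
[  0  -5/9  19/9  8 ]
[  0     0     0  0 ]
Row echelon form:
[ -9    -5    -8  0 ]
[  0  -5/9  19/9  8 ]
[  0     0     0  0 ]
Nonzero rows / pivot columns: 2

rank(A) = 2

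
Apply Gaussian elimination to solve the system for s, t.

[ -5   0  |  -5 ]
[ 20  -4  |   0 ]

Forward elimination on [A|b]:
R2 <- R2 - (-4)*R1:  [   0   -4  -20 ]
Row echelon form:
[ -5   0  |   -5 ]
[  0  -4  |  -20 ]
Back-substitution:
t = (-20) / -4 = 5
s = (-5) / -5 = 1

(1, 5)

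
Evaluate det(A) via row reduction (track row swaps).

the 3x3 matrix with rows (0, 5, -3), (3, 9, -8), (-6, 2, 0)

det(A) = 60

Forward elimination:
R1 <-> R2   (pivot in column 1 was zero)
[  3  9  -8 ]
[  0  5  -3 ]
[ -6  2   0 ]
R3 <- R3 - (-2)*R1:  [   0   20  -16 ]
R3 <- R3 - (4)*R2:  [  0   0  -4 ]
Upper-triangular form:
[ 3  9  -8 ]
[ 0  5  -3 ]
[ 0  0  -4 ]
det(A) = (-1)^1 * (3) * (5) * (-4) = 60  (1 row swap -> sign -1)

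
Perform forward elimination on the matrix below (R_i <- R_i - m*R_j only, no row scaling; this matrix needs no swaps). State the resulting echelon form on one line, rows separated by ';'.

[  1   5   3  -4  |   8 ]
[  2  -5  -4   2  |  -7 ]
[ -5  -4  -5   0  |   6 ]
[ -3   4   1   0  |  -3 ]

REF = [1 5 3 -4 8; 0 -15 -10 10 -23; 0 0 -4 -6 69/5; 0 0 0 14/3 -52/3]

Forward elimination:
R2 <- R2 - (2)*R1:  [   0  -15  -10   10  -23 ]
R3 <- R3 - (-5)*R1:  [   0   21   10  -20   46 ]
R4 <- R4 - (-3)*R1:  [   0   19   10  -12   21 ]
R3 <- R3 - (-7/5)*R2:  [    0     0    -4    -6  69/5 ]
R4 <- R4 - (-19/15)*R2:  [       0        0     -8/3      2/3  -122/15 ]
R4 <- R4 - (2/3)*R3:  [     0      0      0   14/3  -52/3 ]
Row echelon form:
[ 1    5    3    -4  |      8 ]
[ 0  -15  -10    10  |    -23 ]
[ 0    0   -4    -6  |   69/5 ]
[ 0    0    0  14/3  |  -52/3 ]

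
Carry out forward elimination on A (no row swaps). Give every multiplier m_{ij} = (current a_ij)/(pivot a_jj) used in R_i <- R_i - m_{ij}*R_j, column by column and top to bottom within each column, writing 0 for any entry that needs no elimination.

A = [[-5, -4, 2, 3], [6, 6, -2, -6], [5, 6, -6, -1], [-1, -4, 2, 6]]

multipliers: -6/5, -1, 1/5, 5/3, -8/3, -4/7

Forward elimination:
R2 <- R2 - (-6/5)*R1:  [     0    6/5    2/5  -12/5 ]
R3 <- R3 - (-1)*R1:  [  0   2  -4   2 ]
R4 <- R4 - (1/5)*R1:  [     0  -16/5    8/5   27/5 ]
R3 <- R3 - (5/3)*R2:  [     0      0  -14/3      6 ]
R4 <- R4 - (-8/3)*R2:  [   0    0  8/3   -1 ]
R4 <- R4 - (-4/7)*R3:  [    0     0     0  17/7 ]
Multipliers (in order of application): m_{21} = -6/5, m_{31} = -1, m_{41} = 1/5, m_{32} = 5/3, m_{42} = -8/3, m_{43} = -4/7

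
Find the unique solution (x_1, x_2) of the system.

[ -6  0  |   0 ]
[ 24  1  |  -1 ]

Forward elimination on [A|b]:
R2 <- R2 - (-4)*R1:  [  0   1  -1 ]
Row echelon form:
[ -6  0  |   0 ]
[  0  1  |  -1 ]
Back-substitution:
x_2 = (-1) / 1 = -1
x_1 = (0) / -6 = 0

(0, -1)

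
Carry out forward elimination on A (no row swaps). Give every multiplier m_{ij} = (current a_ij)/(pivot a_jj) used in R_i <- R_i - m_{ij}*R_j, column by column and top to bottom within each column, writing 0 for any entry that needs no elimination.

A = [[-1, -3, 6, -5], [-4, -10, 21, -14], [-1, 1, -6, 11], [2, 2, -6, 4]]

multipliers: 4, 1, -2, 2, -2, 0

Forward elimination:
R2 <- R2 - (4)*R1:  [  0   2  -3   6 ]
R3 <- R3 - (1)*R1:  [   0    4  -12   16 ]
R4 <- R4 - (-2)*R1:  [  0  -4   6  -6 ]
R3 <- R3 - (2)*R2:  [  0   0  -6   4 ]
R4 <- R4 - (-2)*R2:  [ 0  0  0  6 ]
R4: entry in column 3 is already 0 -> m_{43} = 0 (no row operation needed)
Multipliers (in order of application): m_{21} = 4, m_{31} = 1, m_{41} = -2, m_{32} = 2, m_{42} = -2, m_{43} = 0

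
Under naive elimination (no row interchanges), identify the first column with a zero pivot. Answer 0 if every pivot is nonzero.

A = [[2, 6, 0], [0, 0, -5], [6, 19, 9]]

first zero-pivot column = 2

Naive forward elimination:
R3 <- R3 - (3)*R1:  [ 0  1  9 ]
Matrix at this point:
[ 2  6   0 ]
[ 0  0  -5 ]
[ 0  1   9 ]
Pivot entry (2,2) is zero but row 3 has 1 in column 2 -> naive elimination stops; a row interchange (e.g. R2 <-> R3) would be required here.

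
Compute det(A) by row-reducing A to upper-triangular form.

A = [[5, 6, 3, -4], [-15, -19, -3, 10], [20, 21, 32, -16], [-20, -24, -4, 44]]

Forward elimination:
R2 <- R2 - (-3)*R1:  [  0  -1   6  -2 ]
R3 <- R3 - (4)*R1:  [  0  -3  20   0 ]
R4 <- R4 - (-4)*R1:  [  0   0   8  28 ]
R3 <- R3 - (3)*R2:  [ 0  0  2  6 ]
R4 <- R4 - (4)*R3:  [ 0  0  0  4 ]
Upper-triangular form:
[ 5   6  3  -4 ]
[ 0  -1  6  -2 ]
[ 0   0  2   6 ]
[ 0   0  0   4 ]
det(A) = (-1)^0 * (5) * (-1) * (2) * (4) = -40  (0 row swaps -> sign +1)

det(A) = -40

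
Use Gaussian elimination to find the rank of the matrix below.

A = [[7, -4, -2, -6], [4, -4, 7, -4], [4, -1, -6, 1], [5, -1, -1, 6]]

rank(A) = 4

Row reduction:
R2 <- R2 - (4/7)*R1:  [     0  -12/7   57/7   -4/7 ]
R3 <- R3 - (4/7)*R1:  [     0    9/7  -34/7   31/7 ]
R4 <- R4 - (5/7)*R1:  [    0  13/7   3/7  72/7 ]
R3 <- R3 - (-3/4)*R2:  [   0    0  5/4    4 ]
R4 <- R4 - (-13/12)*R2:  [    0     0  37/4  29/3 ]
R4 <- R4 - (37/5)*R3:  [       0        0        0  -299/15 ]
Row echelon form:
[ 7     -4    -2       -6 ]
[ 0  -12/7  57/7     -4/7 ]
[ 0      0   5/4        4 ]
[ 0      0     0  -299/15 ]
Nonzero rows / pivot columns: 4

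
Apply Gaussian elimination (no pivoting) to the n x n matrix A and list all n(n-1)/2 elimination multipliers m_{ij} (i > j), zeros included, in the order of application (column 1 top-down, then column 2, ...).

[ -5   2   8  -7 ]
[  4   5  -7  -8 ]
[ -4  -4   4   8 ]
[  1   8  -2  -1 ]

Forward elimination:
R2 <- R2 - (-4/5)*R1:  [     0   33/5   -3/5  -68/5 ]
R3 <- R3 - (4/5)*R1:  [     0  -28/5  -12/5   68/5 ]
R4 <- R4 - (-1/5)*R1:  [     0   42/5   -2/5  -12/5 ]
R3 <- R3 - (-28/33)*R2:  [      0       0  -32/11   68/33 ]
R4 <- R4 - (14/11)*R2:  [      0       0    4/11  164/11 ]
R4 <- R4 - (-1/8)*R3:  [    0     0     0  91/6 ]
Multipliers (in order of application): m_{21} = -4/5, m_{31} = 4/5, m_{41} = -1/5, m_{32} = -28/33, m_{42} = 14/11, m_{43} = -1/8

multipliers: -4/5, 4/5, -1/5, -28/33, 14/11, -1/8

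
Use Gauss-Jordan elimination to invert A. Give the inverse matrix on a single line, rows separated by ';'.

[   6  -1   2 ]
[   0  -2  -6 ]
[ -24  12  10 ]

inverse = [13/18 17/36 5/36; 2 3/2 1/2; -2/3 -2/3 -1/6]

Gauss-Jordan on [A | I]:
R1 <- (1/6)*R1:  [    1  -1/6   1/3  |   1/6     0     0 ]
R3 <- R3 - (-24)*R1:  [  0   8  18  |   4   0   1 ]
R2 <- (1/-2)*R2:  [    0     1     3  |     0  -1/2     0 ]
R1 <- R1 - (-1/6)*R2:  [     1      0    5/6  |    1/6  -1/12      0 ]
R3 <- R3 - (8)*R2:  [  0   0  -6  |   4   4   1 ]
R3 <- (1/-6)*R3:  [    0     0     1  |  -2/3  -2/3  -1/6 ]
R1 <- R1 - (5/6)*R3:  [     1      0      0  |  13/18  17/36   5/36 ]
R2 <- R2 - (3)*R3:  [   0    1    0  |    2  3/2  1/2 ]
Right block of [I | A^{-1}] is the inverse:
[ 13/18  17/36  5/36 ]
[     2    3/2   1/2 ]
[  -2/3   -2/3  -1/6 ]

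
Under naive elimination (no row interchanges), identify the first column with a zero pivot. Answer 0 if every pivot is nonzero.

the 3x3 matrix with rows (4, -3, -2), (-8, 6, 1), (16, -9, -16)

first zero-pivot column = 2

Naive forward elimination:
R2 <- R2 - (-2)*R1:  [  0   0  -3 ]
R3 <- R3 - (4)*R1:  [  0   3  -8 ]
Matrix at this point:
[ 4  -3  -2 ]
[ 0   0  -3 ]
[ 0   3  -8 ]
Pivot entry (2,2) is zero but row 3 has 3 in column 2 -> naive elimination stops; a row interchange (e.g. R2 <-> R3) would be required here.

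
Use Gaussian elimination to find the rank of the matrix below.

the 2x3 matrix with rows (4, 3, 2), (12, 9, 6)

Row reduction:
R2 <- R2 - (3)*R1:  [ 0  0  0 ]
Row echelon form:
[ 4  3  2 ]
[ 0  0  0 ]
Nonzero rows / pivot columns: 1

rank(A) = 1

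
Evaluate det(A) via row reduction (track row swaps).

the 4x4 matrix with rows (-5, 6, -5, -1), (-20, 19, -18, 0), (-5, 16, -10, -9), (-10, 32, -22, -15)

det(A) = -75

Forward elimination:
R2 <- R2 - (4)*R1:  [  0  -5   2   4 ]
R3 <- R3 - (1)*R1:  [  0  10  -5  -8 ]
R4 <- R4 - (2)*R1:  [   0   20  -12  -13 ]
R3 <- R3 - (-2)*R2:  [  0   0  -1   0 ]
R4 <- R4 - (-4)*R2:  [  0   0  -4   3 ]
R4 <- R4 - (4)*R3:  [ 0  0  0  3 ]
Upper-triangular form:
[ -5   6  -5  -1 ]
[  0  -5   2   4 ]
[  0   0  -1   0 ]
[  0   0   0   3 ]
det(A) = (-1)^0 * (-5) * (-5) * (-1) * (3) = -75  (0 row swaps -> sign +1)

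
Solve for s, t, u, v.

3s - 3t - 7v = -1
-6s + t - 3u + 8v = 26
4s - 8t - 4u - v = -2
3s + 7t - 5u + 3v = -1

(-5, 0, -4, -2)

Forward elimination on [A|b]:
R2 <- R2 - (-2)*R1:  [  0  -5  -3  -6  24 ]
R3 <- R3 - (4/3)*R1:  [    0    -4    -4  25/3  -2/3 ]
R4 <- R4 - (1)*R1:  [  0  10  -5  10   0 ]
R3 <- R3 - (4/5)*R2:  [       0        0     -8/5   197/15  -298/15 ]
R4 <- R4 - (-2)*R2:  [   0    0  -11   -2   48 ]
R4 <- R4 - (55/8)*R3:  [        0         0         0  -2215/24   2215/12 ]
Row echelon form:
[ 3  -3     0        -7  |       -1 ]
[ 0  -5    -3        -6  |       24 ]
[ 0   0  -8/5    197/15  |  -298/15 ]
[ 0   0     0  -2215/24  |  2215/12 ]
Back-substitution:
v = (2215/12) / (-2215/24) = -2
u = (-298/15 - (197/15)*(-2)) / (-8/5) = -4
t = (24 - (-3)*(-4) - (-6)*(-2)) / -5 = 0
s = (-1 - (-3)*(0) - (-7)*(-2)) / 3 = -5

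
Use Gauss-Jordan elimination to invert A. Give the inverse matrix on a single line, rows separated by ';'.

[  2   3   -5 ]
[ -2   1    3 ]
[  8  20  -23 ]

inverse = [-83/8 -31/8 7/4; -11/4 -3/4 1/2; -6 -2 1]

Gauss-Jordan on [A | I]:
R1 <- (1/2)*R1:  [    1   3/2  -5/2  |   1/2     0     0 ]
R2 <- R2 - (-2)*R1:  [  0   4  -2  |   1   1   0 ]
R3 <- R3 - (8)*R1:  [  0   8  -3  |  -4   0   1 ]
R2 <- (1/4)*R2:  [    0     1  -1/2  |   1/4   1/4     0 ]
R1 <- R1 - (3/2)*R2:  [    1     0  -7/4  |   1/8  -3/8     0 ]
R3 <- R3 - (8)*R2:  [  0   0   1  |  -6  -2   1 ]
R1 <- R1 - (-7/4)*R3:  [     1      0      0  |  -83/8  -31/8    7/4 ]
R2 <- R2 - (-1/2)*R3:  [     0      1      0  |  -11/4   -3/4    1/2 ]
Right block of [I | A^{-1}] is the inverse:
[ -83/8  -31/8  7/4 ]
[ -11/4   -3/4  1/2 ]
[    -6     -2    1 ]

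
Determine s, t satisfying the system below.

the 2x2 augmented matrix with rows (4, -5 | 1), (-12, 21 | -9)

Forward elimination on [A|b]:
R2 <- R2 - (-3)*R1:  [  0   6  -6 ]
Row echelon form:
[ 4  -5  |   1 ]
[ 0   6  |  -6 ]
Back-substitution:
t = (-6) / 6 = -1
s = (1 - (-5)*(-1)) / 4 = -1

(-1, -1)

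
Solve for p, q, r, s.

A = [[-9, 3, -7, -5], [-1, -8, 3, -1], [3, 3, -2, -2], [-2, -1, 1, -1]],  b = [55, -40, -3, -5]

(-4, 3, -5, 5)

Forward elimination on [A|b]:
R2 <- R2 - (1/9)*R1:  [      0   -25/3    34/9    -4/9  -415/9 ]
R3 <- R3 - (-1/3)*R1:  [     0      4  -13/3  -11/3   46/3 ]
R4 <- R4 - (2/9)*R1:  [      0    -5/3    23/9     1/9  -155/9 ]
R3 <- R3 - (-12/25)*R2:  [      0       0  -63/25  -97/25   -34/5 ]
R4 <- R4 - (1/5)*R2:  [   0    0  9/5  1/5   -8 ]
R4 <- R4 - (-5/7)*R3:  [     0      0      0  -18/7  -90/7 ]
Row echelon form:
[ -9      3      -7      -5  |      55 ]
[  0  -25/3    34/9    -4/9  |  -415/9 ]
[  0      0  -63/25  -97/25  |   -34/5 ]
[  0      0       0   -18/7  |   -90/7 ]
Back-substitution:
s = (-90/7) / (-18/7) = 5
r = (-34/5 - (-97/25)*(5)) / (-63/25) = -5
q = (-415/9 - (34/9)*(-5) - (-4/9)*(5)) / (-25/3) = 3
p = (55 - (3)*(3) - (-7)*(-5) - (-5)*(5)) / -9 = -4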